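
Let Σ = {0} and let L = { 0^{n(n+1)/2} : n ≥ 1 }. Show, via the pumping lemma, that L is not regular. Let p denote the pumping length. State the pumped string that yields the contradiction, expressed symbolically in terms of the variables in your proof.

Toward a contradiction, assume L is regular with pumping length p.
Take w = 0^{p(p+1)/2} ∈ L with |w| = p(p+1)/2 ≥ p.
By the pumping lemma, w = xyz with |xy| ≤ p and y is nonempty.
Then y = 0^k for some k with 1 ≤ k ≤ p.
Pump with i = 2: xy^2z = 0^{p(p+1)/2+k}. Since 1 ≤ k ≤ p, p(p+1)/2 < p(p+1)/2+k ≤ p(p+1)/2+p < (p+1)(p+2)/2, so p(p+1)/2+k is strictly between consecutive triangular numbers. So xy^2z ∉ L.
This is a contradiction; hence L is not regular.

0^{p(p+1)/2+k}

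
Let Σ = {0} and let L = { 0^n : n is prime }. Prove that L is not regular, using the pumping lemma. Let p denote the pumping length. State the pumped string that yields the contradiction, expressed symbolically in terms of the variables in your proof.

0^{q(1+k)}

Assume L is regular. Let p be the pumping length given by the pumping lemma.
Let q be a prime with q ≥ p+2 (infinitely many primes exist), and take w = 0^q ∈ L with |w| = q ≥ p.
The pumping lemma gives a decomposition w = xyz where |xy| ≤ p and |y| ≥ 1.
Then y = 0^k for some k with 1 ≤ k ≤ p.
Since 1 ≤ k ≤ p, |xz| = q-k. Pump with i = q+1: |xy^{q+1}z| = (q-k)+(q+1)k = q+qk = q(1+k), which is composite (both factors ≥ 2). So xy^{q+1}z = 0^{q(1+k)} ∉ L.
This is a contradiction; hence L is not regular.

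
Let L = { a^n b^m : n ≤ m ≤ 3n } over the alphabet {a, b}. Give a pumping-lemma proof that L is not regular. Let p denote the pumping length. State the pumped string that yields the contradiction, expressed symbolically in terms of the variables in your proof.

Suppose for contradiction that L is regular, and let p be the pumping length.
Take w = a^p b^p ∈ L (since p ≤ p ≤ 3p), with |w| = 2p ≥ p.
The pumping lemma gives a decomposition w = xyz where |xy| ≤ p and |y| > 0.
Because |xy| ≤ p and w begins with p copies of a, we have y = a^k with 1 ≤ k ≤ p.
Pump with i = 2: xy^2z = a^{p+k} b^p. Now n = p+k > p = m, so the condition n ≤ m fails. Thus xy^2z ∉ L.
Contradiction. Therefore L is not regular.

a^{p+k} b^p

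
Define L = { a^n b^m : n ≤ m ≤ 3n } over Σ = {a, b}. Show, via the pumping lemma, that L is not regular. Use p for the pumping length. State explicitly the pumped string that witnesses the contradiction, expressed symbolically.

Suppose for contradiction that L is regular, and let p be the pumping length.
Take w = a^p b^p ∈ L (since p ≤ p ≤ 3p), with |w| = 2p ≥ p.
Write w = xyz as guaranteed by the lemma, with |xy| ≤ p and |y| > 0.
The first p characters of w are a's, so xy (and hence y) consists only of a's. Write y = a^k, 1 ≤ k ≤ p.
Pump with i = 2: xy^2z = a^{p+k} b^p. Now n = p+k > p = m, so the condition n ≤ m fails. Thus xy^2z ∉ L.
This is a contradiction; hence L is not regular.

a^{p+k} b^p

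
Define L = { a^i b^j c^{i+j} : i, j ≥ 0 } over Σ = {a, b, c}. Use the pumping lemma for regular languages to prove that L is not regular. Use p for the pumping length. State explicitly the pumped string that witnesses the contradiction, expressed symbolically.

Assume L is regular. Let p be the pumping length given by the pumping lemma.
Take w = a^p b^p c^{2p} ∈ L (with i=j=p, i+j=2p), |w| = 4p ≥ p.
The pumping lemma gives a decomposition w = xyz where |xy| ≤ p and |y| > 0.
Since the first p symbols of w are all a's and |xy| ≤ p, y lies entirely in the leading a-block: y = a^k for some k with 1 ≤ k ≤ p.
Consider xy^2z = a^{p+k} b^p c^{2p}. Now the a- and b-counts sum to 2p+k, but the c-count is 2p ≠ 2p+k. So xy^2z ∉ L.
This contradicts the pumping lemma, so L is not regular.

a^{p+k} b^p c^{2p}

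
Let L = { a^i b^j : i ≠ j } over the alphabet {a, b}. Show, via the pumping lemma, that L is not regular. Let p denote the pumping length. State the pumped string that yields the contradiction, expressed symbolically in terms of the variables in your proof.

a^{p+p!} b^{p+p!}

Suppose for contradiction that L is regular, and let p be the pumping length.
Choose w = a^p b^{p+p!}. Since p ≠ p+p!, w ∈ L; and |w| ≥ p.
By the pumping lemma, w = xyz with |xy| ≤ p and |y| ≥ 1.
The first p characters of w are a's, so xy (and hence y) consists only of a's. Write y = a^k, 1 ≤ k ≤ p.
Since 1 ≤ k ≤ p, k divides p!; set t = 1 + p!/k. Then xy^t z has p + (p!/k)·k = p + p! copies of a. Now the a-count equals the b-count, so i ≠ j fails. So xy^t z = a^{p+p!} b^{p+p!} ∉ L.
This contradicts the pumping lemma, so L is not regular.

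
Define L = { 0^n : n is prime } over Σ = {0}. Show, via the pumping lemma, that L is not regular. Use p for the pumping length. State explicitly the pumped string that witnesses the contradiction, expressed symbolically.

Assume L is regular. Let p be the pumping length given by the pumping lemma.
Let q be a prime with q ≥ p+2 (infinitely many primes exist), and take w = 0^q ∈ L with |w| = q ≥ p.
Write w = xyz as guaranteed by the lemma, with |xy| ≤ p and y is nonempty.
Then y = 0^k for some k with 1 ≤ k ≤ p.
Since 1 ≤ k ≤ p, |xz| = q-k. Pump with i = q+1: |xy^{q+1}z| = (q-k)+(q+1)k = q+qk = q(1+k), which is composite (both factors ≥ 2). So xy^{q+1}z = 0^{q(1+k)} ∉ L.
This contradicts the pumping lemma, so L is not regular.

0^{q(1+k)}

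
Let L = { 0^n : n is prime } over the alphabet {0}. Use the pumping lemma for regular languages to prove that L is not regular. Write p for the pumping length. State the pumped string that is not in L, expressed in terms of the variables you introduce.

0^{q(1+k)}

Assume L is regular; let p be its pumping constant.
Let q be a prime with q ≥ p+2 (infinitely many primes exist), and take w = 0^q ∈ L with |w| = q ≥ p.
By the pumping lemma, w = xyz with |xy| ≤ p and |y| ≥ 1.
Then y = 0^k for some k with 1 ≤ k ≤ p.
Since 1 ≤ k ≤ p, |xz| = q-k. Pump with i = q+1: |xy^{q+1}z| = (q-k)+(q+1)k = q+qk = q(1+k), which is composite (both factors ≥ 2). So xy^{q+1}z = 0^{q(1+k)} ∉ L.
Contradiction. Therefore L is not regular.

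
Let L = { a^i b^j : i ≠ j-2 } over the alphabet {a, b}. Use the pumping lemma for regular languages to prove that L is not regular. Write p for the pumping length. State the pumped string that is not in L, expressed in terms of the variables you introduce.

a^{p+p!} b^{p+p!+2}

Assume L is regular; let p be its pumping constant.
Choose w = a^p b^{p+p!+2}. Since p ≠ (p+p!+2)-2 = p+p!, w ∈ L; and |w| ≥ p.
Write w = xyz as guaranteed by the lemma, with |xy| ≤ p and |y| ≥ 1.
The first p characters of w are a's, so xy (and hence y) consists only of a's. Write y = a^k, 1 ≤ k ≤ p.
Since 1 ≤ k ≤ p, k divides p!; set t = 1 + p!/k. Then xy^t z has p + (p!/k)·k = p + p! copies of a. Now the a-count is p+p! and (b-count)-2 = (p+p!+2)-2 = p+p!, so i ≠ j-2 fails. So xy^t z = a^{p+p!} b^{p+p!+2} ∉ L.
Contradiction. Therefore L is not regular.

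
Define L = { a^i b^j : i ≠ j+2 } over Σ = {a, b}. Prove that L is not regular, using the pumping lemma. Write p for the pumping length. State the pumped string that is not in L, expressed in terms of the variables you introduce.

Toward a contradiction, assume L is regular with pumping length p.
Choose w = a^p b^{p+p!-2}. Since p ≠ (p+p!-2)+2 = p+p!, w ∈ L; and |w| ≥ p.
Write w = xyz as guaranteed by the lemma, with |xy| ≤ p and y is nonempty.
The first p characters of w are a's, so xy (and hence y) consists only of a's. Write y = a^k, 1 ≤ k ≤ p.
Since 1 ≤ k ≤ p, k divides p!; set t = 1 + p!/k. Then xy^t z has p + (p!/k)·k = p + p! copies of a. Now the a-count is p+p! and (b-count)+2 = (p+p!-2)+2 = p+p!, so i ≠ j+2 fails. So xy^t z = a^{p+p!} b^{p+p!-2} ∉ L.
This contradicts the pumping lemma, so L is not regular.

a^{p+p!} b^{p+p!-2}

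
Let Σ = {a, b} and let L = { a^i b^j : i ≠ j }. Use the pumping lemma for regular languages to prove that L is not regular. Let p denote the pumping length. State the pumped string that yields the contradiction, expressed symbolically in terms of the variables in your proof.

a^{p+p!} b^{p+p!}

Suppose for contradiction that L is regular, and let p be the pumping length.
Choose w = a^p b^{p+p!}. Since p ≠ p+p!, w ∈ L; and |w| ≥ p.
Write w = xyz as guaranteed by the lemma, with |xy| ≤ p and |y| > 0.
Since the first p symbols of w are all a's and |xy| ≤ p, y lies entirely in the leading a-block: y = a^k for some k with 1 ≤ k ≤ p.
Since 1 ≤ k ≤ p, k divides p!; set t = 1 + p!/k. Then xy^t z has p + (p!/k)·k = p + p! copies of a. Now the a-count equals the b-count, so i ≠ j fails. So xy^t z = a^{p+p!} b^{p+p!} ∉ L.
This is a contradiction; hence L is not regular.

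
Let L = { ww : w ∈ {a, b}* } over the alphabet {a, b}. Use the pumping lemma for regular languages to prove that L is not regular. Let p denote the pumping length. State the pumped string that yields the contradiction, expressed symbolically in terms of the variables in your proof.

a^{p+k} b^p a^p b^p

Assume L is regular; let p be its pumping constant.
Take w = a^p b^p a^p b^p = uu where u = a^pb^p; then w ∈ L and |w| = 4p ≥ p.
Write w = xyz as guaranteed by the lemma, with |xy| ≤ p and |y| > 0.
Because |xy| ≤ p and w begins with p copies of a, we have y = a^k with 1 ≤ k ≤ p.
Pump with i = 2: xy^2z = a^{p+k} b^p a^p b^p, of length 4p+k. Suppose this equals vv. The string starts with a and ends with b, so v does too; thus the boundary between the two copies of v is a b→a transition. There is exactly one such transition, at position 2p+k, so |v| = 2p+k and |vv| = 4p+2k ≠ 4p+k since k ≥ 1. So xy^2z ∉ L.
Contradiction. Therefore L is not regular.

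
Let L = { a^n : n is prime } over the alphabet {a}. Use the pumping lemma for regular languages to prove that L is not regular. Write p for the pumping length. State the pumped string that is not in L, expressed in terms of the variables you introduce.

Suppose for contradiction that L is regular, and let p be the pumping length.
Let q be a prime with q ≥ p+2 (infinitely many primes exist), and take w = a^q ∈ L with |w| = q ≥ p.
The pumping lemma gives a decomposition w = xyz where |xy| ≤ p and y is nonempty.
Then y = a^k for some k with 1 ≤ k ≤ p.
Since 1 ≤ k ≤ p, |xz| = q-k. Pump with i = q+1: |xy^{q+1}z| = (q-k)+(q+1)k = q+qk = q(1+k), which is composite (both factors ≥ 2). So xy^{q+1}z = a^{q(1+k)} ∉ L.
This contradicts the pumping lemma, so L is not regular.

a^{q(1+k)}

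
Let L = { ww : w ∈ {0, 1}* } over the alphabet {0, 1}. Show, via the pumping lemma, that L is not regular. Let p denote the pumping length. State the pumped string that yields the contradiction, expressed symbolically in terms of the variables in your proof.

Assume L is regular; let p be its pumping constant.
Take w = 0^p 1^p 0^p 1^p = uu where u = 0^p1^p; then w ∈ L and |w| = 4p ≥ p.
By the pumping lemma, w = xyz with |xy| ≤ p and y is nonempty.
The first p characters of w are 0's, so xy (and hence y) consists only of 0's. Write y = 0^k, 1 ≤ k ≤ p.
Pump with i = 2: xy^2z = 0^{p+k} 1^p 0^p 1^p, of length 4p+k. Suppose this equals vv. The string starts with 0 and ends with 1, so v does too; thus the boundary between the two copies of v is a 1→0 transition. There is exactly one such transition, at position 2p+k, so |v| = 2p+k and |vv| = 4p+2k ≠ 4p+k since k ≥ 1. So xy^2z ∉ L.
This is a contradiction; hence L is not regular.

0^{p+k} 1^p 0^p 1^p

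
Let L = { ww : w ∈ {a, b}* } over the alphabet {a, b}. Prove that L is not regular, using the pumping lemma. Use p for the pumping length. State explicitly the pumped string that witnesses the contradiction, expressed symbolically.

a^{p+k} b^p a^p b^p

Suppose for contradiction that L is regular, and let p be the pumping length.
Take w = a^p b^p a^p b^p = uu where u = a^pb^p; then w ∈ L and |w| = 4p ≥ p.
By the pumping lemma, w = xyz with |xy| ≤ p and |y| > 0.
The first p characters of w are a's, so xy (and hence y) consists only of a's. Write y = a^k, 1 ≤ k ≤ p.
Pump with i = 2: xy^2z = a^{p+k} b^p a^p b^p, of length 4p+k. Suppose this equals vv. The string starts with a and ends with b, so v does too; thus the boundary between the two copies of v is a b→a transition. There is exactly one such transition, at position 2p+k, so |v| = 2p+k and |vv| = 4p+2k ≠ 4p+k since k ≥ 1. So xy^2z ∉ L.
This contradicts the pumping lemma, so L is not regular.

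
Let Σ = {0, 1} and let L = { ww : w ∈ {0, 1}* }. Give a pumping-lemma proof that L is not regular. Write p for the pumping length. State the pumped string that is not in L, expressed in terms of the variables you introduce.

0^{p+k} 1^p 0^p 1^p

Assume L is regular; let p be its pumping constant.
Take w = 0^p 1^p 0^p 1^p = uu where u = 0^p1^p; then w ∈ L and |w| = 4p ≥ p.
Write w = xyz as guaranteed by the lemma, with |xy| ≤ p and |y| ≥ 1.
Since the first p symbols of w are all 0's and |xy| ≤ p, y lies entirely in the leading 0-block: y = 0^k for some k with 1 ≤ k ≤ p.
Pump with i = 2: xy^2z = 0^{p+k} 1^p 0^p 1^p, of length 4p+k. Suppose this equals vv. The string starts with 0 and ends with 1, so v does too; thus the boundary between the two copies of v is a 1→0 transition. There is exactly one such transition, at position 2p+k, so |v| = 2p+k and |vv| = 4p+2k ≠ 4p+k since k ≥ 1. So xy^2z ∉ L.
Contradiction. Therefore L is not regular.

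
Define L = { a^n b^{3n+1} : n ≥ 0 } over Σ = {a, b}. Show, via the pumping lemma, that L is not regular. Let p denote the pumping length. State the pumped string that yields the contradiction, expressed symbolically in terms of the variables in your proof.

Assume L is regular. Let p be the pumping length given by the pumping lemma.
Take w = a^p b^{3p+1}. Then w ∈ L and |w| = 4p+1 ≥ p.
Write w = xyz as guaranteed by the lemma, with |xy| ≤ p and |y| > 0.
The first p characters of w are a's, so xy (and hence y) consists only of a's. Write y = a^k, 1 ≤ k ≤ p.
Pump with i = 2: xy^2z = a^{p+k} b^{3p+1}. For this to lie in L we would need 3p+1 = 3(p+k)+1, which forces k = 0. But k ≥ 1, so xy^2z ∉ L.
Contradiction. Therefore L is not regular.

a^{p+k} b^{3p+1}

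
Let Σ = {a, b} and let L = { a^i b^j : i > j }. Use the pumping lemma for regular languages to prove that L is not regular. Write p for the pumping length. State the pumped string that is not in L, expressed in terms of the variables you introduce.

a^{p+1-k} b^p

Assume L is regular. Let p be the pumping length given by the pumping lemma.
Choose w = a^{p+1} b^p ∈ L, with |w| = 2p+1 ≥ p.
The pumping lemma gives a decomposition w = xyz where |xy| ≤ p and |y| > 0.
Because |xy| ≤ p and w begins with p copies of a, we have y = a^k with 1 ≤ k ≤ p.
Consider xy^0z = xz = a^{p+1-k} b^p. Since k ≥ 1, the a-count p+1-k is at most p, so i > j fails; thus xz ∉ L.
This contradicts the pumping lemma, so L is not regular.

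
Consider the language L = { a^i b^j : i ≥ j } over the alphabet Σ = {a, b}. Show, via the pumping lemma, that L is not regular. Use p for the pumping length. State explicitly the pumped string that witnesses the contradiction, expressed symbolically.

Suppose for contradiction that L is regular, and let p be the pumping length.
Choose w = a^p b^p ∈ L, with |w| = 2p ≥ p.
The pumping lemma gives a decomposition w = xyz where |xy| ≤ p and y is nonempty.
Because |xy| ≤ p and w begins with p copies of a, we have y = a^k with 1 ≤ k ≤ p.
Consider xy^0z = xz = a^{p-k} b^p. Since k ≥ 1, the a-count p-k is less than p, so i ≥ j fails; thus xz ∉ L.
Contradiction. Therefore L is not regular.

a^{p-k} b^p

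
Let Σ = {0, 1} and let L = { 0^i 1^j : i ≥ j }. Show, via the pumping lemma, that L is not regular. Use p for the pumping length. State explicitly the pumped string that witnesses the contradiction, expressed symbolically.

0^{p-k} 1^p

Assume L is regular. Let p be the pumping length given by the pumping lemma.
Choose w = 0^p 1^p ∈ L, with |w| = 2p ≥ p.
Write w = xyz as guaranteed by the lemma, with |xy| ≤ p and |y| ≥ 1.
The first p characters of w are 0's, so xy (and hence y) consists only of 0's. Write y = 0^k, 1 ≤ k ≤ p.
Consider xy^0z = xz = 0^{p-k} 1^p. Since k ≥ 1, the 0-count p-k is less than p, so i ≥ j fails; thus xz ∉ L.
This contradicts the pumping lemma, so L is not regular.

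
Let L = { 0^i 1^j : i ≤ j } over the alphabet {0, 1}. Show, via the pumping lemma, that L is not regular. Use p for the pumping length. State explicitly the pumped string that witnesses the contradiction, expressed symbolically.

Assume L is regular; let p be its pumping constant.
Choose w = 0^p 1^p ∈ L, with |w| = 2p ≥ p.
The pumping lemma gives a decomposition w = xyz where |xy| ≤ p and |y| ≥ 1.
The first p characters of w are 0's, so xy (and hence y) consists only of 0's. Write y = 0^k, 1 ≤ k ≤ p.
Consider xy^2z = 0^{p+k} 1^p. Since k ≥ 1, the 0-count p+k exceeds the 1-count p, so i ≤ j fails; thus xy^2z ∉ L.
This is a contradiction; hence L is not regular.

0^{p+k} 1^p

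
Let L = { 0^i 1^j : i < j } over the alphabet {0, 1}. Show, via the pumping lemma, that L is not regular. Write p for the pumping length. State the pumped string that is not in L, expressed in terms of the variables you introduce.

Toward a contradiction, assume L is regular with pumping length p.
Choose w = 0^p 1^{p+1} ∈ L, with |w| = 2p+1 ≥ p.
The pumping lemma gives a decomposition w = xyz where |xy| ≤ p and y is nonempty.
Because |xy| ≤ p and w begins with p copies of 0, we have y = 0^k with 1 ≤ k ≤ p.
Consider xy^2z = 0^{p+k} 1^{p+1}. Since k ≥ 1, the 0-count p+k is at least p+1, so i < j fails; thus xy^2z ∉ L.
Contradiction. Therefore L is not regular.

0^{p+k} 1^{p+1}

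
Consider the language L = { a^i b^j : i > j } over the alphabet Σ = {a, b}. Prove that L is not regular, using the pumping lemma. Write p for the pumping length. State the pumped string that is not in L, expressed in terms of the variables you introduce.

a^{p+1-k} b^p

Suppose for contradiction that L is regular, and let p be the pumping length.
Choose w = a^{p+1} b^p ∈ L, with |w| = 2p+1 ≥ p.
By the pumping lemma, w = xyz with |xy| ≤ p and |y| > 0.
Because |xy| ≤ p and w begins with p copies of a, we have y = a^k with 1 ≤ k ≤ p.
Consider xy^0z = xz = a^{p+1-k} b^p. Since k ≥ 1, the a-count p+1-k is at most p, so i > j fails; thus xz ∉ L.
This is a contradiction; hence L is not regular.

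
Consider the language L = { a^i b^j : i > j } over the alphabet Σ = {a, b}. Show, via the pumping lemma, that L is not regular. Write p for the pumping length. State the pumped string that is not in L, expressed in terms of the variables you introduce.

a^{p+1-k} b^p

Suppose for contradiction that L is regular, and let p be the pumping length.
Choose w = a^{p+1} b^p ∈ L, with |w| = 2p+1 ≥ p.
The pumping lemma gives a decomposition w = xyz where |xy| ≤ p and y is nonempty.
Since the first p symbols of w are all a's and |xy| ≤ p, y lies entirely in the leading a-block: y = a^k for some k with 1 ≤ k ≤ p.
Consider xy^0z = xz = a^{p+1-k} b^p. Since k ≥ 1, the a-count p+1-k is at most p, so i > j fails; thus xz ∉ L.
This is a contradiction; hence L is not regular.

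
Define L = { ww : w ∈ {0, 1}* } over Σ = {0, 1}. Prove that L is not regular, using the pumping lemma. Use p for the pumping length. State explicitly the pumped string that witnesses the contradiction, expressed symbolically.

0^{p+k} 1^p 0^p 1^p

Toward a contradiction, assume L is regular with pumping length p.
Take w = 0^p 1^p 0^p 1^p = uu where u = 0^p1^p; then w ∈ L and |w| = 4p ≥ p.
The pumping lemma gives a decomposition w = xyz where |xy| ≤ p and |y| > 0.
Since the first p symbols of w are all 0's and |xy| ≤ p, y lies entirely in the leading 0-block: y = 0^k for some k with 1 ≤ k ≤ p.
Pump with i = 2: xy^2z = 0^{p+k} 1^p 0^p 1^p, of length 4p+k. Suppose this equals vv. The string starts with 0 and ends with 1, so v does too; thus the boundary between the two copies of v is a 1→0 transition. There is exactly one such transition, at position 2p+k, so |v| = 2p+k and |vv| = 4p+2k ≠ 4p+k since k ≥ 1. So xy^2z ∉ L.
This contradicts the pumping lemma, so L is not regular.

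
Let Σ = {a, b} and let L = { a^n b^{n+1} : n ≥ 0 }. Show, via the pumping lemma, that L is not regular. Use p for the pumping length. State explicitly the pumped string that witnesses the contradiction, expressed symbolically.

a^{p+k} b^{p+1}

Assume L is regular; let p be its pumping constant.
Let w = a^p b^{p+1} ∈ L; note |w| = 2p+1 ≥ p.
Write w = xyz as guaranteed by the lemma, with |xy| ≤ p and y is nonempty.
Since the first p symbols of w are all a's and |xy| ≤ p, y lies entirely in the leading a-block: y = a^k for some k with 1 ≤ k ≤ p.
Pump with i = 2: xy^2z = a^{p+k} b^{p+1}. For this to lie in L we would need p+1 = (p+k)+1, which forces k = 0. But k ≥ 1, so xy^2z ∉ L.
This is a contradiction; hence L is not regular.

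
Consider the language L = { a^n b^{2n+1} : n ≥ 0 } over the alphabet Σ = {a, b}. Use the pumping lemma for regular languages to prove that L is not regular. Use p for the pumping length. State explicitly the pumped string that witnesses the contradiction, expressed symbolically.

Assume L is regular; let p be its pumping constant.
Let w = a^p b^{2p+1} ∈ L; note |w| = 3p+1 ≥ p.
By the pumping lemma, w = xyz with |xy| ≤ p and y is nonempty.
Because |xy| ≤ p and w begins with p copies of a, we have y = a^k with 1 ≤ k ≤ p.
Pump with i = 2: xy^2z = a^{p+k} b^{2p+1}. For this to lie in L we would need 2p+1 = 2(p+k)+1, which forces k = 0. But k ≥ 1, so xy^2z ∉ L.
Contradiction. Therefore L is not regular.

a^{p+k} b^{2p+1}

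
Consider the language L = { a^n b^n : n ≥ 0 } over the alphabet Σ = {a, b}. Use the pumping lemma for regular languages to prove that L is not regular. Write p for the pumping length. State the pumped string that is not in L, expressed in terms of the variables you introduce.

a^{p+k} b^p

Suppose for contradiction that L is regular, and let p be the pumping length.
Choose w = a^p b^p, which is in L with |w| = 2p ≥ p.
By the pumping lemma, w = xyz with |xy| ≤ p and |y| ≥ 1.
Since the first p symbols of w are all a's and |xy| ≤ p, y lies entirely in the leading a-block: y = a^k for some k with 1 ≤ k ≤ p.
Pump with i = 2: xy^2z = a^{p+k} b^p. For this to lie in L we would need p = p+k, which forces k = 0. But k ≥ 1, so xy^2z ∉ L.
Contradiction. Therefore L is not regular.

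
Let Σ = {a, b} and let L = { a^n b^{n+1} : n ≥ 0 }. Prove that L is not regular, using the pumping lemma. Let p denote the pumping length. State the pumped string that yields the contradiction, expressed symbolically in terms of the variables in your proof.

Toward a contradiction, assume L is regular with pumping length p.
Take w = a^p b^{p+1}. Then w ∈ L and |w| = 2p+1 ≥ p.
Write w = xyz as guaranteed by the lemma, with |xy| ≤ p and y is nonempty.
Since the first p symbols of w are all a's and |xy| ≤ p, y lies entirely in the leading a-block: y = a^k for some k with 1 ≤ k ≤ p.
Pump with i = 2: xy^2z = a^{p+k} b^{p+1}. For this to lie in L we would need p+1 = (p+k)+1, which forces k = 0. But k ≥ 1, so xy^2z ∉ L.
This contradicts the pumping lemma, so L is not regular.

a^{p+k} b^{p+1}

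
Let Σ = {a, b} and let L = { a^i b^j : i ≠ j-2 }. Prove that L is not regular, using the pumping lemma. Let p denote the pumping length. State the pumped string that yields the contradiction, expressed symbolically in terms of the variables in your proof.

Suppose for contradiction that L is regular, and let p be the pumping length.
Choose w = a^p b^{p+p!+2}. Since p ≠ (p+p!+2)-2 = p+p!, w ∈ L; and |w| ≥ p.
Write w = xyz as guaranteed by the lemma, with |xy| ≤ p and |y| > 0.
Since the first p symbols of w are all a's and |xy| ≤ p, y lies entirely in the leading a-block: y = a^k for some k with 1 ≤ k ≤ p.
Since 1 ≤ k ≤ p, k divides p!; set t = 1 + p!/k. Then xy^t z has p + (p!/k)·k = p + p! copies of a. Now the a-count is p+p! and (b-count)-2 = (p+p!+2)-2 = p+p!, so i ≠ j-2 fails. So xy^t z = a^{p+p!} b^{p+p!+2} ∉ L.
Contradiction. Therefore L is not regular.

a^{p+p!} b^{p+p!+2}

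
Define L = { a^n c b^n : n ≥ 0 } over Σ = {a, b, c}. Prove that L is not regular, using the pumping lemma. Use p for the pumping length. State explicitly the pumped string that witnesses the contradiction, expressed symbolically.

a^{p+k} c b^p

Suppose for contradiction that L is regular, and let p be the pumping length.
Take w = a^p c b^p ∈ L with |w| = 2p+1 ≥ p.
Write w = xyz as guaranteed by the lemma, with |xy| ≤ p and y is nonempty.
Because |xy| ≤ p and w begins with p copies of a, we have y = a^k with 1 ≤ k ≤ p.
Pump with i = 2: xy^2z = a^{p+k} c b^p, which would require p+k = p. But k ≥ 1, so xy^2z ∉ L.
This is a contradiction; hence L is not regular.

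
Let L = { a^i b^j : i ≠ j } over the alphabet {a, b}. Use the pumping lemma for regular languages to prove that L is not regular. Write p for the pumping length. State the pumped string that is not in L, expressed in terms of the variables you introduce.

Assume L is regular; let p be its pumping constant.
Choose w = a^p b^{p+p!}. Since p ≠ p+p!, w ∈ L; and |w| ≥ p.
The pumping lemma gives a decomposition w = xyz where |xy| ≤ p and |y| ≥ 1.
Because |xy| ≤ p and w begins with p copies of a, we have y = a^k with 1 ≤ k ≤ p.
Since 1 ≤ k ≤ p, k divides p!; set t = 1 + p!/k. Then xy^t z has p + (p!/k)·k = p + p! copies of a. Now the a-count equals the b-count, so i ≠ j fails. So xy^t z = a^{p+p!} b^{p+p!} ∉ L.
Contradiction. Therefore L is not regular.

a^{p+p!} b^{p+p!}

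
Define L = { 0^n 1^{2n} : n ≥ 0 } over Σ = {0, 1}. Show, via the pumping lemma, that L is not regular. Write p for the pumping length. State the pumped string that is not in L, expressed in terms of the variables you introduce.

Assume L is regular; let p be its pumping constant.
Choose w = 0^p 1^{2p}, which is in L with |w| = 3p ≥ p.
Write w = xyz as guaranteed by the lemma, with |xy| ≤ p and |y| > 0.
Because |xy| ≤ p and w begins with p copies of 0, we have y = 0^k with 1 ≤ k ≤ p.
Pump with i = 2: xy^2z = 0^{p+k} 1^{2p}. For this to lie in L we would need 2p = 2(p+k), which forces k = 0. But k ≥ 1, so xy^2z ∉ L.
This contradicts the pumping lemma, so L is not regular.

0^{p+k} 1^{2p}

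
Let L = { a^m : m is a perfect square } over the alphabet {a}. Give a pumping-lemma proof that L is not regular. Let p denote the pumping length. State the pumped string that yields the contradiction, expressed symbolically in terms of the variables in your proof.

Assume L is regular. Let p be the pumping length given by the pumping lemma.
Take w = a^{p²} ∈ L with |w| = p² ≥ p.
Write w = xyz as guaranteed by the lemma, with |xy| ≤ p and |y| ≥ 1.
Then y = a^k for some k with 1 ≤ k ≤ p.
Pump with i = 2: xy^2z = a^{p²+k}. Since 1 ≤ k ≤ p, p² < p²+k ≤ p²+p < (p+1)², so p²+k lies strictly between consecutive squares and is not a perfect square. So xy^2z ∉ L.
This contradicts the pumping lemma, so L is not regular.

a^{p²+k}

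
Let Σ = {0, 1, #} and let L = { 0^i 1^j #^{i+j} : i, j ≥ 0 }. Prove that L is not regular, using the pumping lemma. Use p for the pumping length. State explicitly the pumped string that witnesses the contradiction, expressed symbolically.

Assume L is regular; let p be its pumping constant.
Take w = 0^p 1^p #^{2p} ∈ L (with i=j=p, i+j=2p), |w| = 4p ≥ p.
The pumping lemma gives a decomposition w = xyz where |xy| ≤ p and |y| ≥ 1.
Because |xy| ≤ p and w begins with p copies of 0, we have y = 0^k with 1 ≤ k ≤ p.
Consider xy^2z = 0^{p+k} 1^p #^{2p}. Now the 0- and 1-counts sum to 2p+k, but the #-count is 2p ≠ 2p+k. So xy^2z ∉ L.
This contradicts the pumping lemma, so L is not regular.

0^{p+k} 1^p #^{2p}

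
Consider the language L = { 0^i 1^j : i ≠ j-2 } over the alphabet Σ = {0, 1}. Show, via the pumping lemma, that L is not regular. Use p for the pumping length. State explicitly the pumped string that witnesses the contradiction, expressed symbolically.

Assume L is regular. Let p be the pumping length given by the pumping lemma.
Choose w = 0^p 1^{p+p!+2}. Since p ≠ (p+p!+2)-2 = p+p!, w ∈ L; and |w| ≥ p.
Write w = xyz as guaranteed by the lemma, with |xy| ≤ p and |y| ≥ 1.
Since the first p symbols of w are all 0's and |xy| ≤ p, y lies entirely in the leading 0-block: y = 0^k for some k with 1 ≤ k ≤ p.
Since 1 ≤ k ≤ p, k divides p!; set t = 1 + p!/k. Then xy^t z has p + (p!/k)·k = p + p! copies of 0. Now the 0-count is p+p! and (1-count)-2 = (p+p!+2)-2 = p+p!, so i ≠ j-2 fails. So xy^t z = 0^{p+p!} 1^{p+p!+2} ∉ L.
This contradicts the pumping lemma, so L is not regular.

0^{p+p!} 1^{p+p!+2}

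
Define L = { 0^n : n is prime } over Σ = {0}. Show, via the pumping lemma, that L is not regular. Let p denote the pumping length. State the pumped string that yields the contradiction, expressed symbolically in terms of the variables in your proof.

Assume L is regular; let p be its pumping constant.
Let q be a prime with q ≥ p+2 (infinitely many primes exist), and take w = 0^q ∈ L with |w| = q ≥ p.
The pumping lemma gives a decomposition w = xyz where |xy| ≤ p and |y| ≥ 1.
Then y = 0^k for some k with 1 ≤ k ≤ p.
Since 1 ≤ k ≤ p, |xz| = q-k. Pump with i = q+1: |xy^{q+1}z| = (q-k)+(q+1)k = q+qk = q(1+k), which is composite (both factors ≥ 2). So xy^{q+1}z = 0^{q(1+k)} ∉ L.
This contradicts the pumping lemma, so L is not regular.

0^{q(1+k)}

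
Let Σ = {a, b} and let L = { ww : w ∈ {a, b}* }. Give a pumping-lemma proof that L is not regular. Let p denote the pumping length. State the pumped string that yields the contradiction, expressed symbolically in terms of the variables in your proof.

a^{p+k} b^p a^p b^p

Suppose for contradiction that L is regular, and let p be the pumping length.
Take w = a^p b^p a^p b^p = uu where u = a^pb^p; then w ∈ L and |w| = 4p ≥ p.
Write w = xyz as guaranteed by the lemma, with |xy| ≤ p and |y| ≥ 1.
Since the first p symbols of w are all a's and |xy| ≤ p, y lies entirely in the leading a-block: y = a^k for some k with 1 ≤ k ≤ p.
Pump with i = 2: xy^2z = a^{p+k} b^p a^p b^p, of length 4p+k. Suppose this equals vv. The string starts with a and ends with b, so v does too; thus the boundary between the two copies of v is a b→a transition. There is exactly one such transition, at position 2p+k, so |v| = 2p+k and |vv| = 4p+2k ≠ 4p+k since k ≥ 1. So xy^2z ∉ L.
This contradicts the pumping lemma, so L is not regular.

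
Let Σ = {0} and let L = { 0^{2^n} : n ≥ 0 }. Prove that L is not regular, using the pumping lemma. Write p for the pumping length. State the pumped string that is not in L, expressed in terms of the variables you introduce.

Toward a contradiction, assume L is regular with pumping length p.
Take w = 0^{2^p} ∈ L with |w| = 2^p ≥ p.
Write w = xyz as guaranteed by the lemma, with |xy| ≤ p and |y| > 0.
Then y = 0^k for some k with 1 ≤ k ≤ p.
Pump with i = 2: xy^2z = 0^{2^p+k}. Since 1 ≤ k ≤ p < 2^p, we have 2^p < 2^p+k < 2^{p+1}, so 2^p+k is not a power of 2. So xy^2z ∉ L.
This is a contradiction; hence L is not regular.

0^{2^p+k}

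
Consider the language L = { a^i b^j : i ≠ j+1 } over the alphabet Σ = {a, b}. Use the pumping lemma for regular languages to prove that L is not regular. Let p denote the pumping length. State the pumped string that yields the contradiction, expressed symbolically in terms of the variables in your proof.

Suppose for contradiction that L is regular, and let p be the pumping length.
Choose w = a^p b^{p+p!-1}. Since p ≠ (p+p!-1)+1 = p+p!, w ∈ L; and |w| ≥ p.
The pumping lemma gives a decomposition w = xyz where |xy| ≤ p and y is nonempty.
The first p characters of w are a's, so xy (and hence y) consists only of a's. Write y = a^k, 1 ≤ k ≤ p.
Since 1 ≤ k ≤ p, k divides p!; set t = 1 + p!/k. Then xy^t z has p + (p!/k)·k = p + p! copies of a. Now the a-count is p+p! and (b-count)+1 = (p+p!-1)+1 = p+p!, so i ≠ j+1 fails. So xy^t z = a^{p+p!} b^{p+p!-1} ∉ L.
This is a contradiction; hence L is not regular.

a^{p+p!} b^{p+p!-1}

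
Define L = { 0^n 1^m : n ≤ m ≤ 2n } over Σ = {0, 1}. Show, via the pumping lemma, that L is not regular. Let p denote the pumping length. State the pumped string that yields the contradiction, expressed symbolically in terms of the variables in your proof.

0^{p+k} 1^p

Suppose for contradiction that L is regular, and let p be the pumping length.
Take w = 0^p 1^p ∈ L (since p ≤ p ≤ 2p), with |w| = 2p ≥ p.
The pumping lemma gives a decomposition w = xyz where |xy| ≤ p and |y| > 0.
Because |xy| ≤ p and w begins with p copies of 0, we have y = 0^k with 1 ≤ k ≤ p.
Pump with i = 2: xy^2z = 0^{p+k} 1^p. Now n = p+k > p = m, so the condition n ≤ m fails. Thus xy^2z ∉ L.
This is a contradiction; hence L is not regular.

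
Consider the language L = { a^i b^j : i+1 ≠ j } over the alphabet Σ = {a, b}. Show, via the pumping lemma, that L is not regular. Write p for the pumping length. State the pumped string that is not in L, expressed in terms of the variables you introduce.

Toward a contradiction, assume L is regular with pumping length p.
Choose w = a^p b^{p+p!+1}. Since p ≠ (p+p!+1)-1 = p+p!, w ∈ L; and |w| ≥ p.
Write w = xyz as guaranteed by the lemma, with |xy| ≤ p and y is nonempty.
Because |xy| ≤ p and w begins with p copies of a, we have y = a^k with 1 ≤ k ≤ p.
Since 1 ≤ k ≤ p, k divides p!; set t = 1 + p!/k. Then xy^t z has p + (p!/k)·k = p + p! copies of a. Now the a-count is p+p! and (b-count)-1 = (p+p!+1)-1 = p+p!, so i+1 ≠ j fails. So xy^t z = a^{p+p!} b^{p+p!+1} ∉ L.
This contradicts the pumping lemma, so L is not regular.

a^{p+p!} b^{p+p!+1}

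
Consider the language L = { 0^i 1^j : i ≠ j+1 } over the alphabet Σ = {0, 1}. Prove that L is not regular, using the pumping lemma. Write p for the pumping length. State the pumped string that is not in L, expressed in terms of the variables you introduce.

Assume L is regular; let p be its pumping constant.
Choose w = 0^p 1^{p+p!-1}. Since p ≠ (p+p!-1)+1 = p+p!, w ∈ L; and |w| ≥ p.
The pumping lemma gives a decomposition w = xyz where |xy| ≤ p and |y| ≥ 1.
Because |xy| ≤ p and w begins with p copies of 0, we have y = 0^k with 1 ≤ k ≤ p.
Since 1 ≤ k ≤ p, k divides p!; set t = 1 + p!/k. Then xy^t z has p + (p!/k)·k = p + p! copies of 0. Now the 0-count is p+p! and (1-count)+1 = (p+p!-1)+1 = p+p!, so i ≠ j+1 fails. So xy^t z = 0^{p+p!} 1^{p+p!-1} ∉ L.
Contradiction. Therefore L is not regular.

0^{p+p!} 1^{p+p!-1}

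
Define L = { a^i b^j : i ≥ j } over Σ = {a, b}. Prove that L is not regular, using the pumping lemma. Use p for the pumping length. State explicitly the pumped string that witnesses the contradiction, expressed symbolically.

a^{p-k} b^p

Toward a contradiction, assume L is regular with pumping length p.
Choose w = a^p b^p ∈ L, with |w| = 2p ≥ p.
By the pumping lemma, w = xyz with |xy| ≤ p and y is nonempty.
Since the first p symbols of w are all a's and |xy| ≤ p, y lies entirely in the leading a-block: y = a^k for some k with 1 ≤ k ≤ p.
Consider xy^0z = xz = a^{p-k} b^p. Since k ≥ 1, the a-count p-k is less than p, so i ≥ j fails; thus xz ∉ L.
This is a contradiction; hence L is not regular.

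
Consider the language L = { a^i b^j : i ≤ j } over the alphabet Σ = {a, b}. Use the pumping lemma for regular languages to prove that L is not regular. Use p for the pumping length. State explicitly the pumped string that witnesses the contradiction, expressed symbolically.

a^{p+k} b^p

Suppose for contradiction that L is regular, and let p be the pumping length.
Choose w = a^p b^p ∈ L, with |w| = 2p ≥ p.
Write w = xyz as guaranteed by the lemma, with |xy| ≤ p and y is nonempty.
Since the first p symbols of w are all a's and |xy| ≤ p, y lies entirely in the leading a-block: y = a^k for some k with 1 ≤ k ≤ p.
Consider xy^2z = a^{p+k} b^p. Since k ≥ 1, the a-count p+k exceeds the b-count p, so i ≤ j fails; thus xy^2z ∉ L.
Contradiction. Therefore L is not regular.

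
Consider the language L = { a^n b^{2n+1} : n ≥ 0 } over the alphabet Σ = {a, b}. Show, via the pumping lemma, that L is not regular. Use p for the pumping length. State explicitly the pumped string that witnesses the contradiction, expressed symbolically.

a^{p+k} b^{2p+1}

Assume L is regular. Let p be the pumping length given by the pumping lemma.
Choose w = a^p b^{2p+1}, which is in L with |w| = 3p+1 ≥ p.
The pumping lemma gives a decomposition w = xyz where |xy| ≤ p and y is nonempty.
Because |xy| ≤ p and w begins with p copies of a, we have y = a^k with 1 ≤ k ≤ p.
Pump with i = 2: xy^2z = a^{p+k} b^{2p+1}. For this to lie in L we would need 2p+1 = 2(p+k)+1, which forces k = 0. But k ≥ 1, so xy^2z ∉ L.
Contradiction. Therefore L is not regular.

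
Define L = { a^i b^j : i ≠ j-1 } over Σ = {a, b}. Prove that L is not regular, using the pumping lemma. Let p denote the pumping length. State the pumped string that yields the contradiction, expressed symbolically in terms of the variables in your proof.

a^{p+p!} b^{p+p!+1}

Toward a contradiction, assume L is regular with pumping length p.
Choose w = a^p b^{p+p!+1}. Since p ≠ (p+p!+1)-1 = p+p!, w ∈ L; and |w| ≥ p.
The pumping lemma gives a decomposition w = xyz where |xy| ≤ p and |y| > 0.
Since the first p symbols of w are all a's and |xy| ≤ p, y lies entirely in the leading a-block: y = a^k for some k with 1 ≤ k ≤ p.
Since 1 ≤ k ≤ p, k divides p!; set t = 1 + p!/k. Then xy^t z has p + (p!/k)·k = p + p! copies of a. Now the a-count is p+p! and (b-count)-1 = (p+p!+1)-1 = p+p!, so i ≠ j-1 fails. So xy^t z = a^{p+p!} b^{p+p!+1} ∉ L.
This is a contradiction; hence L is not regular.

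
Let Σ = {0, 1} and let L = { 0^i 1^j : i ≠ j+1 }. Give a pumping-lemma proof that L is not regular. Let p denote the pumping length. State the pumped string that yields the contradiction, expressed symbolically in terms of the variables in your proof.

Suppose for contradiction that L is regular, and let p be the pumping length.
Choose w = 0^p 1^{p+p!-1}. Since p ≠ (p+p!-1)+1 = p+p!, w ∈ L; and |w| ≥ p.
Write w = xyz as guaranteed by the lemma, with |xy| ≤ p and |y| > 0.
The first p characters of w are 0's, so xy (and hence y) consists only of 0's. Write y = 0^k, 1 ≤ k ≤ p.
Since 1 ≤ k ≤ p, k divides p!; set t = 1 + p!/k. Then xy^t z has p + (p!/k)·k = p + p! copies of 0. Now the 0-count is p+p! and (1-count)+1 = (p+p!-1)+1 = p+p!, so i ≠ j+1 fails. So xy^t z = 0^{p+p!} 1^{p+p!-1} ∉ L.
This contradicts the pumping lemma, so L is not regular.

0^{p+p!} 1^{p+p!-1}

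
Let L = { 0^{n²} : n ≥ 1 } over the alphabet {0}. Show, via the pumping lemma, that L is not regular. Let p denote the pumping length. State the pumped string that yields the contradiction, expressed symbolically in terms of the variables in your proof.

Assume L is regular. Let p be the pumping length given by the pumping lemma.
Take w = 0^{p²} ∈ L with |w| = p² ≥ p.
By the pumping lemma, w = xyz with |xy| ≤ p and |y| > 0.
Then y = 0^k for some k with 1 ≤ k ≤ p.
Pump with i = 2: xy^2z = 0^{p²+k}. Since 1 ≤ k ≤ p, p² < p²+k ≤ p²+p < (p+1)², so p²+k lies strictly between consecutive squares and is not a perfect square. So xy^2z ∉ L.
This contradicts the pumping lemma, so L is not regular.

0^{p²+k}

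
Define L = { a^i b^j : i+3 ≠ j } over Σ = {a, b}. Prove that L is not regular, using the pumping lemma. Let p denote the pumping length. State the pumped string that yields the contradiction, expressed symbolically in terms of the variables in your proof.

a^{p+p!} b^{p+p!+3}

Toward a contradiction, assume L is regular with pumping length p.
Choose w = a^p b^{p+p!+3}. Since p ≠ (p+p!+3)-3 = p+p!, w ∈ L; and |w| ≥ p.
Write w = xyz as guaranteed by the lemma, with |xy| ≤ p and |y| > 0.
The first p characters of w are a's, so xy (and hence y) consists only of a's. Write y = a^k, 1 ≤ k ≤ p.
Since 1 ≤ k ≤ p, k divides p!; set t = 1 + p!/k. Then xy^t z has p + (p!/k)·k = p + p! copies of a. Now the a-count is p+p! and (b-count)-3 = (p+p!+3)-3 = p+p!, so i+3 ≠ j fails. So xy^t z = a^{p+p!} b^{p+p!+3} ∉ L.
This contradicts the pumping lemma, so L is not regular.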